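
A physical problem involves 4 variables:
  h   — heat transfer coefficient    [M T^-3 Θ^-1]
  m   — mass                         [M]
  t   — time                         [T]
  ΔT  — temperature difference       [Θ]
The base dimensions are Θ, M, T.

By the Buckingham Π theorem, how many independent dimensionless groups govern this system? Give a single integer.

1

Dimensional matrix (Θ×M×T by h×m×t×ΔT):
  Θ: [-1  0  0  1]
  M: [ 1  1  0  0]
  T: [-3  0  1  0]
RREF → pivots at {h,m,t} ⇒ r = 3
4 vars − rank 3 = 1 Π group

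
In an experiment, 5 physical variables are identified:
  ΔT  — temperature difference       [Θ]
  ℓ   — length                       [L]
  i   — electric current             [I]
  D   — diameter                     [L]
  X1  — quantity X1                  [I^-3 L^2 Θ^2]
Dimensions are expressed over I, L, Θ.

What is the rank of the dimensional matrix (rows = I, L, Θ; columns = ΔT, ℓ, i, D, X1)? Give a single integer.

3

Dimensional matrix (I×L×Θ by ΔT×ℓ×i×D×X1):
  I: [ 0  0  1  0 -3]
  L: [ 0  1  0  1  2]
  Θ: [ 1  0  0  0  2]
RREF → pivots at {ΔT,ℓ,i} ⇒ r = 3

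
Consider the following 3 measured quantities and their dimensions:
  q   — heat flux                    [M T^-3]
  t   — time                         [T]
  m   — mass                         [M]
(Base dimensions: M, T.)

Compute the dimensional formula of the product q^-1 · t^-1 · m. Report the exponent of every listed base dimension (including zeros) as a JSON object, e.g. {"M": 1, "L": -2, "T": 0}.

Dimensional matrix (M×T by q×t×m):
  M: [ 1  0  1]
  T: [-3  1  0]
  [M]: (-1)·1+(-1)·0+(1)·1 = 0
  [T]: (-1)·-3+(-1)·1+(1)·0 = 2
⇒ T^2

{"M": 0, "T": 2}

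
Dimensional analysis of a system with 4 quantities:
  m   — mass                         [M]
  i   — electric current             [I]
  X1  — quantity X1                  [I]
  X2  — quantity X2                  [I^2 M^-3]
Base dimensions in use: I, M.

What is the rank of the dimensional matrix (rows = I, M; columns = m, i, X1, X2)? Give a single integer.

2

Dimensional matrix (I×M by m×i×X1×X2):
  I: [ 0  1  1  2]
  M: [ 1  0  0 -3]
RREF → pivots at {m,i} ⇒ r = 2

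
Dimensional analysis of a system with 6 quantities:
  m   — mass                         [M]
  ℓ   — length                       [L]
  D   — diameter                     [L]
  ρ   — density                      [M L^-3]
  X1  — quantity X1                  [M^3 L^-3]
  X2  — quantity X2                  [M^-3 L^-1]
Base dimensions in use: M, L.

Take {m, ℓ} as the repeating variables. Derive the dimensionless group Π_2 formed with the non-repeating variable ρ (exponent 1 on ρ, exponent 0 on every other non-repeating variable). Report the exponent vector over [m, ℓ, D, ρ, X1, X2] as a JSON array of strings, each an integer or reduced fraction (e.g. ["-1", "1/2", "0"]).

Dimensional matrix (M×L by m×ℓ×D×ρ×X1×X2):
  M: [ 1  0  0  1  3 -3]
  L: [ 0  1  1 -3 -3 -1]
RREF → pivots at {m,ℓ} ⇒ r = 2
Repeat: m,ℓ; free: D,ρ,X1,X2
RREF:
  r0: [   1    0    0    1    3   -3]
  r1: [   0    1    1   -3   -3   -1]
Fix exponent of ρ at 1, D at 0, X1 at 0, X2 at 0; solve each RREF row for its pivot's exponent:
  r0: exp(m) + (1)·1 = 0 ⇒ exp(m) = -1
  r1: exp(ℓ) + (-3)·1 = 0 ⇒ exp(ℓ) = 3
Π_2 = m^-1 · ℓ^3 · ρ

["-1", "3", "0", "1", "0", "0"]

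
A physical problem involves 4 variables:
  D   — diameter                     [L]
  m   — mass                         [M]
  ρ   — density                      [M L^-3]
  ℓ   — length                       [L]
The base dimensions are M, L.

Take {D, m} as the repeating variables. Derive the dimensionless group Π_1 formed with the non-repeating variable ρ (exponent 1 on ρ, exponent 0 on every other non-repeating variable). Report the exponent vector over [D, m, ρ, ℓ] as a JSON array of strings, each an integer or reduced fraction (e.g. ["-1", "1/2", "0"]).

["3", "-1", "1", "0"]

Exponent matrix [M,L] × [D,m,ρ,ℓ]:
  M: [ 0  1  1  0]
  L: [ 1  0 -3  1]
Row reduction gives pivot columns D,m; rank = 2
Pivot set = {D,m}, free = {ρ,ℓ}
RREF:
  r0: [   1    0   -3    1]
  r1: [   0    1    1    0]
Fix exponent of ρ at 1, ℓ at 0; solve each RREF row for its pivot's exponent:
  r0: exp(D) + (-3)·1 = 0 ⇒ exp(D) = 3
  r1: exp(m) + (1)·1 = 0 ⇒ exp(m) = -1
Π_1 = D^3 · m^-1 · ρ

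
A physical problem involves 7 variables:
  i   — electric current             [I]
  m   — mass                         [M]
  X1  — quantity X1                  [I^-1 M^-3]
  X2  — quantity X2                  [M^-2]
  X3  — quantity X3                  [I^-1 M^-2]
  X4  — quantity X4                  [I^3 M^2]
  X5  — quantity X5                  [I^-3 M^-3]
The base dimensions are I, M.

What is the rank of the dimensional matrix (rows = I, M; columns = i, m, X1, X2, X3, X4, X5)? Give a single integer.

Exponent matrix [I,M] × [i,m,X1,X2,X3,X4,X5]:
  I: [ 1  0 -1  0 -1  3 -3]
  M: [ 0  1 -3 -2 -2  2 -3]
Row reduction gives pivot columns i,m; rank = 2

2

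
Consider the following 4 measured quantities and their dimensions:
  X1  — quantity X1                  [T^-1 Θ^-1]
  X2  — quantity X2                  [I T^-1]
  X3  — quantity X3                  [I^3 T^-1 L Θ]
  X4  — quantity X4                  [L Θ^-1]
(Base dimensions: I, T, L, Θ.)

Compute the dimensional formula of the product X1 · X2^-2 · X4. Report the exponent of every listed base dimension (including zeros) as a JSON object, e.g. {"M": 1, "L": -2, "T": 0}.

Exponent matrix [I,T,L,Θ] × [X1,X2,X3,X4]:
  I: [ 0  1  3  0]
  T: [-1 -1 -1  0]
  L: [ 0  0  1  1]
  Θ: [-1  0  1 -1]
  [I]: (1)·0+(-2)·1+(1)·0 = -2
  [T]: (1)·-1+(-2)·-1+(1)·0 = 1
  [L]: (1)·0+(-2)·0+(1)·1 = 1
  [Θ]: (1)·-1+(-2)·0+(1)·-1 = -2
⇒ I^-2 T L Θ^-2

{"I": -2, "T": 1, "L": 1, "Θ": -2}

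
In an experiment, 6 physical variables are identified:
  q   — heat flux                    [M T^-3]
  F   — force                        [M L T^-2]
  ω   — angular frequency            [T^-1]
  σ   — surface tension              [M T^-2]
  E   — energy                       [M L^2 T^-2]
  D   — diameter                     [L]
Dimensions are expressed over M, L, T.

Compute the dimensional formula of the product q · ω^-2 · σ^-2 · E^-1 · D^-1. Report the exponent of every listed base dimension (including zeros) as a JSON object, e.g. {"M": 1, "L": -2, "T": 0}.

{"M": -2, "L": -3, "T": 5}

Exponent matrix [M,L,T] × [q,F,ω,σ,E,D]:
  M: [ 1  1  0  1  1  0]
  L: [ 0  1  0  0  2  1]
  T: [-3 -2 -1 -2 -2  0]
  [M]: (1)·1+(-2)·0+(-2)·1+(-1)·1+(-1)·0 = -2
  [L]: (1)·0+(-2)·0+(-2)·0+(-1)·2+(-1)·1 = -3
  [T]: (1)·-3+(-2)·-1+(-2)·-2+(-1)·-2+(-1)·0 = 5
⇒ M^-2 L^-3 T^5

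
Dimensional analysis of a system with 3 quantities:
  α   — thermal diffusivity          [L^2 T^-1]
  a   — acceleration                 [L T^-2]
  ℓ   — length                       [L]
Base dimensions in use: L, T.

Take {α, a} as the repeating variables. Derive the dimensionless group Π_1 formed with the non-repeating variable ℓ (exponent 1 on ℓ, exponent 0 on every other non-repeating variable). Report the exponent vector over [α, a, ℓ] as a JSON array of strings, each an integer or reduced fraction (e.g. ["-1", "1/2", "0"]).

["-2/3", "1/3", "1"]

Exponent matrix [L,T] × [α,a,ℓ]:
  L: [ 2  1  1]
  T: [-1 -2  0]
Row reduction gives pivot columns α,a; rank = 2
Pivot set = {α,a}, free = {ℓ}
RREF:
  r0: [   1    0  2/3]
  r1: [   0    1 -1/3]
Fix exponent of ℓ at 1; solve each RREF row for its pivot's exponent:
  r0: exp(α) + (2/3)·1 = 0 ⇒ exp(α) = -2/3
  r1: exp(a) + (-1/3)·1 = 0 ⇒ exp(a) = 1/3
Π_1 = α^(-2/3) · a^(1/3) · ℓ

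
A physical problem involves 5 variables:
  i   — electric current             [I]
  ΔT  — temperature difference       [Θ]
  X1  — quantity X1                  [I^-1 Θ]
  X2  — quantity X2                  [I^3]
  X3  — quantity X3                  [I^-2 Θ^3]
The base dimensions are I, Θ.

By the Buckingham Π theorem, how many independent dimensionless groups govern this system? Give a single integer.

3

Dimensional matrix (I×Θ by i×ΔT×X1×X2×X3):
  I: [ 1  0 -1  3 -2]
  Θ: [ 0  1  1  0  3]
RREF → pivots at {i,ΔT} ⇒ r = 2
5 vars − rank 2 = 3 Π groups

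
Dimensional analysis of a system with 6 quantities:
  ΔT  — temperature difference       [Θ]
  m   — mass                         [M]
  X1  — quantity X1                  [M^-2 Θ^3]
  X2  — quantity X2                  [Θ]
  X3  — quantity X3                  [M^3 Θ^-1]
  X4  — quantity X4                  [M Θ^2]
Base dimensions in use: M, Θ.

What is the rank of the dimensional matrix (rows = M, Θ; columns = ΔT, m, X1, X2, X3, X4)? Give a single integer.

2

Dimensional matrix (M×Θ by ΔT×m×X1×X2×X3×X4):
  M: [ 0  1 -2  0  3  1]
  Θ: [ 1  0  3  1 -1  2]
RREF → pivots at {ΔT,m} ⇒ r = 2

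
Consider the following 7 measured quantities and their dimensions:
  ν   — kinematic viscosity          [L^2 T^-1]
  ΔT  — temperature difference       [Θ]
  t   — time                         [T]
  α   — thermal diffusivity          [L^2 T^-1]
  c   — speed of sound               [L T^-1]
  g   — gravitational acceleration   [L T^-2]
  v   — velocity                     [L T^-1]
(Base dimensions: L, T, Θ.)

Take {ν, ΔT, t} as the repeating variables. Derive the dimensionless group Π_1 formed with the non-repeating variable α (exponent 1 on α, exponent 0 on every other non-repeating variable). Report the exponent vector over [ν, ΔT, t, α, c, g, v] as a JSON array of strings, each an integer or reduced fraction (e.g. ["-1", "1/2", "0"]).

["-1", "0", "0", "1", "0", "0", "0"]

Dimensional matrix (L×T×Θ by ν×ΔT×t×α×c×g×v):
  L: [ 2  0  0  2  1  1  1]
  T: [-1  0  1 -1 -1 -2 -1]
  Θ: [ 0  1  0  0  0  0  0]
Echelon form has 3 nonzero rows (pivots: ν,ΔT,t)
Pivot set = {ν,ΔT,t}, free = {α,c,g,v}
RREF:
  r0: [   1    0    0    1  1/2  1/2  1/2]
  r1: [   0    1    0    0    0    0    0]
  r2: [   0    0    1    0 -1/2 -3/2 -1/2]
Fix exponent of α at 1, c at 0, g at 0, v at 0; solve each RREF row for its pivot's exponent:
  r0: exp(ν) + (1)·1 = 0 ⇒ exp(ν) = -1
  r1: exp(ΔT) + (0)·1 = 0 ⇒ exp(ΔT) = 0
  r2: exp(t) + (0)·1 = 0 ⇒ exp(t) = 0
Π_1 = ν^-1 · α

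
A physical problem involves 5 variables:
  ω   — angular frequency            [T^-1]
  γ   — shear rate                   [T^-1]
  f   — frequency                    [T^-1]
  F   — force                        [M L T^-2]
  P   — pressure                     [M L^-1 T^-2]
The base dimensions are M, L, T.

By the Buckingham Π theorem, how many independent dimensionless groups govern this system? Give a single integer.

2

Write exponents as rows M,L,T / cols ω,γ,f,F,P:
  M: [ 0  0  0  1  1]
  L: [ 0  0  0  1 -1]
  T: [-1 -1 -1 -2 -2]
Echelon form has 3 nonzero rows (pivots: ω,F,P)
5 vars − rank 3 = 2 Π groups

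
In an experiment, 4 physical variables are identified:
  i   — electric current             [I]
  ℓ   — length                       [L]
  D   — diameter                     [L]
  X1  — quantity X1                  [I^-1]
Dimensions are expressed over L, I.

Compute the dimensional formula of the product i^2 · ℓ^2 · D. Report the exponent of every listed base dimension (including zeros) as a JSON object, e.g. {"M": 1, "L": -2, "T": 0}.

Write exponents as rows L,I / cols i,ℓ,D,X1:
  L: [ 0  1  1  0]
  I: [ 1  0  0 -1]
  [L]: (2)·0+(2)·1+(1)·1 = 3
  [I]: (2)·1+(2)·0+(1)·0 = 2
⇒ L^3 I^2

{"L": 3, "I": 2}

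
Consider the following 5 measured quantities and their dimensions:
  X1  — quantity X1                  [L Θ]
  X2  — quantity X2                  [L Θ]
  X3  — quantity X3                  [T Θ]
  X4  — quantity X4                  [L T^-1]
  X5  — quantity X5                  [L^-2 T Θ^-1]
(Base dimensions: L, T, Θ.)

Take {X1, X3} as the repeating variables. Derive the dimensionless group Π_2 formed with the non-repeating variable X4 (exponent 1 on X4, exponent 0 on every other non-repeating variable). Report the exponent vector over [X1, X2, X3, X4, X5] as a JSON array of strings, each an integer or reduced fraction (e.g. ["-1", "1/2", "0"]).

Dimensional matrix (L×T×Θ by X1×X2×X3×X4×X5):
  L: [ 1  1  0  1 -2]
  T: [ 0  0  1 -1  1]
  Θ: [ 1  1  1  0 -1]
Row reduction gives pivot columns X1,X3; rank = 2
Pivot set = {X1,X3}, free = {X2,X4,X5}
RREF:
  r0: [   1    1    0    1   -2]
  r1: [   0    0    1   -1    1]
  r2: [   0    0    0    0    0]
Fix exponent of X4 at 1, X2 at 0, X5 at 0; solve each RREF row for its pivot's exponent:
  r0: exp(X1) + (1)·1 = 0 ⇒ exp(X1) = -1
  r1: exp(X3) + (-1)·1 = 0 ⇒ exp(X3) = 1
Π_2 = X1^-1 · X3 · X4

["-1", "0", "1", "1", "0"]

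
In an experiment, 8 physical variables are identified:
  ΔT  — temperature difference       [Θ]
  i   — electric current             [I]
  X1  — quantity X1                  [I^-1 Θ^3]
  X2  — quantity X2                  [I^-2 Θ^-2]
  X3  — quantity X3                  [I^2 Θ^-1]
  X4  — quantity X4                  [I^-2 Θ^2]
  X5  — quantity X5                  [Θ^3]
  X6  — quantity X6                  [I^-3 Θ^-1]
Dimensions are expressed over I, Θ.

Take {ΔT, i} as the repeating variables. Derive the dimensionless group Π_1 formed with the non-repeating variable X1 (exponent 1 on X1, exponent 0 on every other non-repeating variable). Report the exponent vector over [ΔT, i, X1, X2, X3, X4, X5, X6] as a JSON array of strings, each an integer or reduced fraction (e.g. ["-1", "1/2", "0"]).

Write exponents as rows I,Θ / cols ΔT,i,X1,X2,X3,X4,X5,X6:
  I: [ 0  1 -1 -2  2 -2  0 -3]
  Θ: [ 1  0  3 -2 -1  2  3 -1]
Echelon form has 2 nonzero rows (pivots: ΔT,i)
Pivot set = {ΔT,i}, free = {X1,X2,X3,X4,X5,X6}
RREF:
  r0: [   1    0    3   -2   -1    2    3   -1]
  r1: [   0    1   -1   -2    2   -2    0   -3]
Fix exponent of X1 at 1, X2 at 0, X3 at 0, X4 at 0, X5 at 0, X6 at 0; solve each RREF row for its pivot's exponent:
  r0: exp(ΔT) + (3)·1 = 0 ⇒ exp(ΔT) = -3
  r1: exp(i) + (-1)·1 = 0 ⇒ exp(i) = 1
Π_1 = ΔT^-3 · i · X1

["-3", "1", "1", "0", "0", "0", "0", "0"]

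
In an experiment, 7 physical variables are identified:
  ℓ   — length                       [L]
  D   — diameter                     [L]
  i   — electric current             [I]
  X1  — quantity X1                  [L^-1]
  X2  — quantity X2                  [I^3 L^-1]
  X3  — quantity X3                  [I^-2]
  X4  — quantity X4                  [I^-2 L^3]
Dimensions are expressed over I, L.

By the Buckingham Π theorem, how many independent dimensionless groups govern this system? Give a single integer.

5

Exponent matrix [I,L] × [ℓ,D,i,X1,X2,X3,X4]:
  I: [ 0  0  1  0  3 -2 -2]
  L: [ 1  1  0 -1 -1  0  3]
Echelon form has 2 nonzero rows (pivots: ℓ,i)
Π count = n − r = 7 − 2 = 5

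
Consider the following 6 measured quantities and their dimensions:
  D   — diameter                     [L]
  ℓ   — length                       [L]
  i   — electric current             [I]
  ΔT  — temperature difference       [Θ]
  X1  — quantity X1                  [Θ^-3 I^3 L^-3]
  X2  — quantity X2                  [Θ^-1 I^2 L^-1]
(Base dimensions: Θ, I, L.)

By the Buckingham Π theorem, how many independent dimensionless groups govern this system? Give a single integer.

3

Write exponents as rows Θ,I,L / cols D,ℓ,i,ΔT,X1,X2:
  Θ: [ 0  0  0  1 -3 -1]
  I: [ 0  0  1  0  3  2]
  L: [ 1  1  0  0 -3 -1]
Row reduction gives pivot columns D,i,ΔT; rank = 3
n=6, r=3 ⇒ 3 dimensionless groups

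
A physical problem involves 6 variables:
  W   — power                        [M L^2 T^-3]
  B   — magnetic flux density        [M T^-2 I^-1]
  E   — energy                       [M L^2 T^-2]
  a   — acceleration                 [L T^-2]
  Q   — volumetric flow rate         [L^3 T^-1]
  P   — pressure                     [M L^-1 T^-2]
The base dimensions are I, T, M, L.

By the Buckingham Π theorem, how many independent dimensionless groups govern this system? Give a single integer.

2

Exponent matrix [I,T,M,L] × [W,B,E,a,Q,P]:
  I: [ 0 -1  0  0  0  0]
  T: [-3 -2 -2 -2 -1 -2]
  M: [ 1  1  1  0  0  1]
  L: [ 2  0  2  1  3 -1]
RREF → pivots at {W,B,E,a} ⇒ r = 4
6 vars − rank 4 = 2 Π groups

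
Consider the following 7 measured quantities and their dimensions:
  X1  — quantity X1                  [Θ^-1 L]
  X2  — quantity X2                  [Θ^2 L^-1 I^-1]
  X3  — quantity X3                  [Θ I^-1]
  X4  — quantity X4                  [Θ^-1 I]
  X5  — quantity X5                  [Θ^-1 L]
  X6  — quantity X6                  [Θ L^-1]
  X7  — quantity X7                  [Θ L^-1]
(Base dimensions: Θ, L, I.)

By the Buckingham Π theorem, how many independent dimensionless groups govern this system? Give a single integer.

5

Write exponents as rows Θ,L,I / cols X1,X2,X3,X4,X5,X6,X7:
  Θ: [-1  2  1 -1 -1  1  1]
  L: [ 1 -1  0  0  1 -1 -1]
  I: [ 0 -1 -1  1  0  0  0]
Row reduction gives pivot columns X1,X2; rank = 2
n=7, r=2 ⇒ 5 dimensionless groups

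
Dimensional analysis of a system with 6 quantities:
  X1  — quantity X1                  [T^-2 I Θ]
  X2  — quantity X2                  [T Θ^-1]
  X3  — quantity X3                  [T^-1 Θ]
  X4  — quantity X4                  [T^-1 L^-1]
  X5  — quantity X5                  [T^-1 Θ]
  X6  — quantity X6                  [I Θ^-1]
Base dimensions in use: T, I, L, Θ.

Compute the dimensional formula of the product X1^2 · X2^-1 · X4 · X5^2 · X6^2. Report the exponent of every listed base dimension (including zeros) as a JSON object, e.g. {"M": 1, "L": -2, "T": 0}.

{"T": -8, "I": 4, "L": -1, "Θ": 3}

Write exponents as rows T,I,L,Θ / cols X1,X2,X3,X4,X5,X6:
  T: [-2  1 -1 -1 -1  0]
  I: [ 1  0  0  0  0  1]
  L: [ 0  0  0 -1  0  0]
  Θ: [ 1 -1  1  0  1 -1]
  [T]: (2)·-2+(-1)·1+(1)·-1+(2)·-1+(2)·0 = -8
  [I]: (2)·1+(-1)·0+(1)·0+(2)·0+(2)·1 = 4
  [L]: (2)·0+(-1)·0+(1)·-1+(2)·0+(2)·0 = -1
  [Θ]: (2)·1+(-1)·-1+(1)·0+(2)·1+(2)·-1 = 3
⇒ T^-8 I^4 L^-1 Θ^3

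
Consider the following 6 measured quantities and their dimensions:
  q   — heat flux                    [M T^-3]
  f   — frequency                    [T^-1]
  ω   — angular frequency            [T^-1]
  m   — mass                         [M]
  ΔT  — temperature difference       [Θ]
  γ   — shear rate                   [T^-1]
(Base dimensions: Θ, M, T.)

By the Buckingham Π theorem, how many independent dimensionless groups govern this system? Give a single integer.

3

Write exponents as rows Θ,M,T / cols q,f,ω,m,ΔT,γ:
  Θ: [ 0  0  0  0  1  0]
  M: [ 1  0  0  1  0  0]
  T: [-3 -1 -1  0  0 -1]
RREF → pivots at {q,f,ΔT} ⇒ r = 3
Π count = n − r = 6 − 3 = 3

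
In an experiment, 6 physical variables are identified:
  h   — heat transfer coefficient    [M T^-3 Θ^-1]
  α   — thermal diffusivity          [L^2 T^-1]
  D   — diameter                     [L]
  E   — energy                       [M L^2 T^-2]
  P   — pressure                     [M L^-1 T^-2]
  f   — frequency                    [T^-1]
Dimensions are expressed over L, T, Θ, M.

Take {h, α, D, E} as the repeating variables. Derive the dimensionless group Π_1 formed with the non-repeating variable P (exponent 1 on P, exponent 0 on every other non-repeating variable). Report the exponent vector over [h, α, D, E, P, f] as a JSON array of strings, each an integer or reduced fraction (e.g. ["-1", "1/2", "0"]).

Write exponents as rows L,T,Θ,M / cols h,α,D,E,P,f:
  L: [ 0  2  1  2 -1  0]
  T: [-3 -1  0 -2 -2 -1]
  Θ: [-1  0  0  0  0  0]
  M: [ 1  0  0  1  1  0]
Row reduction gives pivot columns h,α,D,E; rank = 4
Pivot set = {h,α,D,E}, free = {P,f}
RREF:
  r0: [   1    0    0    0    0    0]
  r1: [   0    1    0    0    0    1]
  r2: [   0    0    1    0   -3   -2]
  r3: [   0    0    0    1    1    0]
Fix exponent of P at 1, f at 0; solve each RREF row for its pivot's exponent:
  r0: exp(h) + (0)·1 = 0 ⇒ exp(h) = 0
  r1: exp(α) + (0)·1 = 0 ⇒ exp(α) = 0
  r2: exp(D) + (-3)·1 = 0 ⇒ exp(D) = 3
  r3: exp(E) + (1)·1 = 0 ⇒ exp(E) = -1
Π_1 = D^3 · E^-1 · P

["0", "0", "3", "-1", "1", "0"]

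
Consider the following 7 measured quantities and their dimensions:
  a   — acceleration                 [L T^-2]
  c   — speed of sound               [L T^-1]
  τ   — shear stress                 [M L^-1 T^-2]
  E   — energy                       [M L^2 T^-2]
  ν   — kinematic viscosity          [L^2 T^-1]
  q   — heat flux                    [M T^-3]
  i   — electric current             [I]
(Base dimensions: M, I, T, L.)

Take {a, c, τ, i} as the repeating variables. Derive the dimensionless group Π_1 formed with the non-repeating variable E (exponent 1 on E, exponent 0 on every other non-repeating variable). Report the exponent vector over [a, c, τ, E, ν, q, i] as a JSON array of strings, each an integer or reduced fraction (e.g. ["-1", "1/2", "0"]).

["3", "-6", "-1", "1", "0", "0", "0"]

Write exponents as rows M,I,T,L / cols a,c,τ,E,ν,q,i:
  M: [ 0  0  1  1  0  1  0]
  I: [ 0  0  0  0  0  0  1]
  T: [-2 -1 -2 -2 -1 -3  0]
  L: [ 1  1 -1  2  2  0  0]
Echelon form has 4 nonzero rows (pivots: a,c,τ,i)
Pivot set = {a,c,τ,i}, free = {E,ν,q}
RREF:
  r0: [   1    0    0   -3   -1    0    0]
  r1: [   0    1    0    6    3    1    0]
  r2: [   0    0    1    1    0    1    0]
  r3: [   0    0    0    0    0    0    1]
Fix exponent of E at 1, ν at 0, q at 0; solve each RREF row for its pivot's exponent:
  r0: exp(a) + (-3)·1 = 0 ⇒ exp(a) = 3
  r1: exp(c) + (6)·1 = 0 ⇒ exp(c) = -6
  r2: exp(τ) + (1)·1 = 0 ⇒ exp(τ) = -1
  r3: exp(i) + (0)·1 = 0 ⇒ exp(i) = 0
Π_1 = a^3 · c^-6 · τ^-1 · E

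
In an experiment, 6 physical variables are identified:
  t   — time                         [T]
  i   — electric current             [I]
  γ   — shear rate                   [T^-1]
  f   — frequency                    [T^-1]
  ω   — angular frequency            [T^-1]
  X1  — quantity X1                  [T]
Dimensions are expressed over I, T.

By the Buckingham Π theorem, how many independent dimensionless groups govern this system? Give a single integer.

4

Dimensional matrix (I×T by t×i×γ×f×ω×X1):
  I: [ 0  1  0  0  0  0]
  T: [ 1  0 -1 -1 -1  1]
Row reduction gives pivot columns t,i; rank = 2
n=6, r=2 ⇒ 4 dimensionless groups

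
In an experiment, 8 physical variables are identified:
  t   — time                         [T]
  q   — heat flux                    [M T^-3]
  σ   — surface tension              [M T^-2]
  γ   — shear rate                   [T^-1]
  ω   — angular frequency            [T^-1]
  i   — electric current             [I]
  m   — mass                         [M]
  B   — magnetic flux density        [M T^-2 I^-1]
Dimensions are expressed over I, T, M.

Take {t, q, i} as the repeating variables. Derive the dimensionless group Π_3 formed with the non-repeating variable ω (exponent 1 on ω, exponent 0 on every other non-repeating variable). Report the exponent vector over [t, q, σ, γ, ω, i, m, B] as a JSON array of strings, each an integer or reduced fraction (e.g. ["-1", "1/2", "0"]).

["1", "0", "0", "0", "1", "0", "0", "0"]

Dimensional matrix (I×T×M by t×q×σ×γ×ω×i×m×B):
  I: [ 0  0  0  0  0  1  0 -1]
  T: [ 1 -3 -2 -1 -1  0  0 -2]
  M: [ 0  1  1  0  0  0  1  1]
RREF → pivots at {t,q,i} ⇒ r = 3
Pivot set = {t,q,i}, free = {σ,γ,ω,m,B}
RREF:
  r0: [   1    0    1   -1   -1    0    3    1]
  r1: [   0    1    1    0    0    0    1    1]
  r2: [   0    0    0    0    0    1    0   -1]
Fix exponent of ω at 1, σ at 0, γ at 0, m at 0, B at 0; solve each RREF row for its pivot's exponent:
  r0: exp(t) + (-1)·1 = 0 ⇒ exp(t) = 1
  r1: exp(q) + (0)·1 = 0 ⇒ exp(q) = 0
  r2: exp(i) + (0)·1 = 0 ⇒ exp(i) = 0
Π_3 = t · ω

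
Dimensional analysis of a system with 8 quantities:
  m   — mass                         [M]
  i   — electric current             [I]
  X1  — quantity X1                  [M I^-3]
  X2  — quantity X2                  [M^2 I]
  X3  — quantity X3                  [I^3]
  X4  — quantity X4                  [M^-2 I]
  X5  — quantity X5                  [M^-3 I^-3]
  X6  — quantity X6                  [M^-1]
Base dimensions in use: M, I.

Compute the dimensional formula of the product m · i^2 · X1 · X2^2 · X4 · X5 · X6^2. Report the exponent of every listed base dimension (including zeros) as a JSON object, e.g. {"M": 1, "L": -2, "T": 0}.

{"M": -1, "I": -1}

Write exponents as rows M,I / cols m,i,X1,X2,X3,X4,X5,X6:
  M: [ 1  0  1  2  0 -2 -3 -1]
  I: [ 0  1 -3  1  3  1 -3  0]
  [M]: (1)·1+(2)·0+(1)·1+(2)·2+(1)·-2+(1)·-3+(2)·-1 = -1
  [I]: (1)·0+(2)·1+(1)·-3+(2)·1+(1)·1+(1)·-3+(2)·0 = -1
⇒ M^-1 I^-1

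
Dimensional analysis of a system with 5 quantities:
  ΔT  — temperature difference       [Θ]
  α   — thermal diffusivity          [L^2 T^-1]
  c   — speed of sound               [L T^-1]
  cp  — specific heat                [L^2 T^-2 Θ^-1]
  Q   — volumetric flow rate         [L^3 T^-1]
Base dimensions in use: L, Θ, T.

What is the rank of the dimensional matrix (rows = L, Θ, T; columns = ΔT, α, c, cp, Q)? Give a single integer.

3

Exponent matrix [L,Θ,T] × [ΔT,α,c,cp,Q]:
  L: [ 0  2  1  2  3]
  Θ: [ 1  0  0 -1  0]
  T: [ 0 -1 -1 -2 -1]
Echelon form has 3 nonzero rows (pivots: ΔT,α,c)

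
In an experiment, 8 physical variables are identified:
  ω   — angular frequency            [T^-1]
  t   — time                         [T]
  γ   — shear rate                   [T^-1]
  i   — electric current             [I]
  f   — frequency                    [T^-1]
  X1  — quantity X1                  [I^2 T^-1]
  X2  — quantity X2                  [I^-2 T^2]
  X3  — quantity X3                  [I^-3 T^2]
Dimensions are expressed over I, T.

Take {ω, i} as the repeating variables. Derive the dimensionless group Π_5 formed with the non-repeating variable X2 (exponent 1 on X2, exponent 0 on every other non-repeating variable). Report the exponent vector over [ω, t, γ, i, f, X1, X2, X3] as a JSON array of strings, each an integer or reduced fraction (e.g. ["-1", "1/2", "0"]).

["2", "0", "0", "2", "0", "0", "1", "0"]

Exponent matrix [I,T] × [ω,t,γ,i,f,X1,X2,X3]:
  I: [ 0  0  0  1  0  2 -2 -3]
  T: [-1  1 -1  0 -1 -1  2  2]
Row reduction gives pivot columns ω,i; rank = 2
Pivot set = {ω,i}, free = {t,γ,f,X1,X2,X3}
RREF:
  r0: [   1   -1    1    0    1    1   -2   -2]
  r1: [   0    0    0    1    0    2   -2   -3]
Fix exponent of X2 at 1, t at 0, γ at 0, f at 0, X1 at 0, X3 at 0; solve each RREF row for its pivot's exponent:
  r0: exp(ω) + (-2)·1 = 0 ⇒ exp(ω) = 2
  r1: exp(i) + (-2)·1 = 0 ⇒ exp(i) = 2
Π_5 = ω^2 · i^2 · X2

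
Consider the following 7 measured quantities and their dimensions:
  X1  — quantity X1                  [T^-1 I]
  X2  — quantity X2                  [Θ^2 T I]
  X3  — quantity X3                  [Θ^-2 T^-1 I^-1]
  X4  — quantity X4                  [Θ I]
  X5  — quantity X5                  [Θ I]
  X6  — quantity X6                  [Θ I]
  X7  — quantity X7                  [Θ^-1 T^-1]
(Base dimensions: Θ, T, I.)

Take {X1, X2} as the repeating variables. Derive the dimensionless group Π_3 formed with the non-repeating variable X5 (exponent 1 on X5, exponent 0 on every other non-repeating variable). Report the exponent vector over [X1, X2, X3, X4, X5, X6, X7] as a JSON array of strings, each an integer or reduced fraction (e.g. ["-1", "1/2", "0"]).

Exponent matrix [Θ,T,I] × [X1,X2,X3,X4,X5,X6,X7]:
  Θ: [ 0  2 -2  1  1  1 -1]
  T: [-1  1 -1  0  0  0 -1]
  I: [ 1  1 -1  1  1  1  0]
Echelon form has 2 nonzero rows (pivots: X1,X2)
Pivot set = {X1,X2}, free = {X3,X4,X5,X6,X7}
RREF:
  r0: [   1    0    0  1/2  1/2  1/2  1/2]
  r1: [   0    1   -1  1/2  1/2  1/2 -1/2]
  r2: [   0    0    0    0    0    0    0]
Fix exponent of X5 at 1, X3 at 0, X4 at 0, X6 at 0, X7 at 0; solve each RREF row for its pivot's exponent:
  r0: exp(X1) + (1/2)·1 = 0 ⇒ exp(X1) = -1/2
  r1: exp(X2) + (1/2)·1 = 0 ⇒ exp(X2) = -1/2
Π_3 = X1^(-1/2) · X2^(-1/2) · X5

["-1/2", "-1/2", "0", "0", "1", "0", "0"]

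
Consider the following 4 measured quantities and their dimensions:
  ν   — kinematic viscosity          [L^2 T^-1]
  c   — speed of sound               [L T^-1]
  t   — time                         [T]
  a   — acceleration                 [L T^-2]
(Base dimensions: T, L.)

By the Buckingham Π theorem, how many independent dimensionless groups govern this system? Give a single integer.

2

Dimensional matrix (T×L by ν×c×t×a):
  T: [-1 -1  1 -2]
  L: [ 2  1  0  1]
RREF → pivots at {ν,c} ⇒ r = 2
4 vars − rank 2 = 2 Π groups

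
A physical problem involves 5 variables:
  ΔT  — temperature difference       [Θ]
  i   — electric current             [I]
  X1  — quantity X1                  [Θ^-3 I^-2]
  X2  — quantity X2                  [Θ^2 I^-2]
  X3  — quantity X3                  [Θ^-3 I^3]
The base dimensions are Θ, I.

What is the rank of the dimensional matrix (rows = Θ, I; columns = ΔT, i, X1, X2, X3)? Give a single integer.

Write exponents as rows Θ,I / cols ΔT,i,X1,X2,X3:
  Θ: [ 1  0 -3  2 -3]
  I: [ 0  1 -2 -2  3]
RREF → pivots at {ΔT,i} ⇒ r = 2

2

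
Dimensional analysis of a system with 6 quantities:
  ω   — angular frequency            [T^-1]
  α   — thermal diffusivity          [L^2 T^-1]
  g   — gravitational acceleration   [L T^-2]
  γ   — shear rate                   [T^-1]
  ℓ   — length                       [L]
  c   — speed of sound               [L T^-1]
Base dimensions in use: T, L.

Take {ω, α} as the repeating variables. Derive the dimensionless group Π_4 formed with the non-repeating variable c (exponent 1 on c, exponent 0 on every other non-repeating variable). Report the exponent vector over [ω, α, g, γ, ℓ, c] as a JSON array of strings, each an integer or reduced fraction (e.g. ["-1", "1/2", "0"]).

Exponent matrix [T,L] × [ω,α,g,γ,ℓ,c]:
  T: [-1 -1 -2 -1  0 -1]
  L: [ 0  2  1  0  1  1]
Row reduction gives pivot columns ω,α; rank = 2
Repeat: ω,α; free: g,γ,ℓ,c
RREF:
  r0: [   1    0  3/2    1 -1/2  1/2]
  r1: [   0    1  1/2    0  1/2  1/2]
Fix exponent of c at 1, g at 0, γ at 0, ℓ at 0; solve each RREF row for its pivot's exponent:
  r0: exp(ω) + (1/2)·1 = 0 ⇒ exp(ω) = -1/2
  r1: exp(α) + (1/2)·1 = 0 ⇒ exp(α) = -1/2
Π_4 = ω^(-1/2) · α^(-1/2) · c

["-1/2", "-1/2", "0", "0", "0", "1"]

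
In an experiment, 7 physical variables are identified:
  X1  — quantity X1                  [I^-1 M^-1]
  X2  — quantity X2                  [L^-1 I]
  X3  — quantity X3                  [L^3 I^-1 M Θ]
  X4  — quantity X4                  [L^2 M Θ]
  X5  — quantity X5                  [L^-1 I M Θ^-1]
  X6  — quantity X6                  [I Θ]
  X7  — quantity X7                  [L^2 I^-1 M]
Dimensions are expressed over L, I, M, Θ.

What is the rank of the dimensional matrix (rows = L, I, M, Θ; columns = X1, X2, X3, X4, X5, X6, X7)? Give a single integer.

Dimensional matrix (L×I×M×Θ by X1×X2×X3×X4×X5×X6×X7):
  L: [ 0 -1  3  2 -1  0  2]
  I: [-1  1 -1  0  1  1 -1]
  M: [-1  0  1  1  1  0  1]
  Θ: [ 0  0  1  1 -1  1  0]
Row reduction gives pivot columns X1,X2,X3; rank = 3

3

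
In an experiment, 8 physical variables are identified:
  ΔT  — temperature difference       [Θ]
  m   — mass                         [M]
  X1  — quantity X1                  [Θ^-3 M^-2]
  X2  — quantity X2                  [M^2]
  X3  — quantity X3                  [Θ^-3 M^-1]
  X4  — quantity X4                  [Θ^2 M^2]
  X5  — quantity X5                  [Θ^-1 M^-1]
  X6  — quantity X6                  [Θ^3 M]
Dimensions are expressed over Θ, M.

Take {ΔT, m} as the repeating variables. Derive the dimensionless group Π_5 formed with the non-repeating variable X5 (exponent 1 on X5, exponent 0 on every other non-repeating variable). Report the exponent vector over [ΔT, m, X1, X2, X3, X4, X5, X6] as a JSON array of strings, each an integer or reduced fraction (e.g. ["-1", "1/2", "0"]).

Write exponents as rows Θ,M / cols ΔT,m,X1,X2,X3,X4,X5,X6:
  Θ: [ 1  0 -3  0 -3  2 -1  3]
  M: [ 0  1 -2  2 -1  2 -1  1]
Echelon form has 2 nonzero rows (pivots: ΔT,m)
Repeat: ΔT,m; free: X1,X2,X3,X4,X5,X6
RREF:
  r0: [   1    0   -3    0   -3    2   -1    3]
  r1: [   0    1   -2    2   -1    2   -1    1]
Fix exponent of X5 at 1, X1 at 0, X2 at 0, X3 at 0, X4 at 0, X6 at 0; solve each RREF row for its pivot's exponent:
  r0: exp(ΔT) + (-1)·1 = 0 ⇒ exp(ΔT) = 1
  r1: exp(m) + (-1)·1 = 0 ⇒ exp(m) = 1
Π_5 = ΔT · m · X5

["1", "1", "0", "0", "0", "0", "1", "0"]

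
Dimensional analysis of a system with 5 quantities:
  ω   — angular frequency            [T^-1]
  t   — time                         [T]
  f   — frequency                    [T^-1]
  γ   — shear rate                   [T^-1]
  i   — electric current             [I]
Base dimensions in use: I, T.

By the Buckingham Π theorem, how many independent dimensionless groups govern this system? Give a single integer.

3

Write exponents as rows I,T / cols ω,t,f,γ,i:
  I: [ 0  0  0  0  1]
  T: [-1  1 -1 -1  0]
Echelon form has 2 nonzero rows (pivots: ω,i)
5 vars − rank 2 = 3 Π groups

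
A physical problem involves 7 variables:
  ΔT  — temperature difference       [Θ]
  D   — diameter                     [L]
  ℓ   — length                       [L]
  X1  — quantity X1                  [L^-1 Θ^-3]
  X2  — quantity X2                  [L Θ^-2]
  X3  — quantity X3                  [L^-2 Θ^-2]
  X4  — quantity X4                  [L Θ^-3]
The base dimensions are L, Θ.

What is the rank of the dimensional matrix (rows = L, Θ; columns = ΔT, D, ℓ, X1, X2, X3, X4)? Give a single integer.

Write exponents as rows L,Θ / cols ΔT,D,ℓ,X1,X2,X3,X4:
  L: [ 0  1  1 -1  1 -2  1]
  Θ: [ 1  0  0 -3 -2 -2 -3]
RREF → pivots at {ΔT,D} ⇒ r = 2

2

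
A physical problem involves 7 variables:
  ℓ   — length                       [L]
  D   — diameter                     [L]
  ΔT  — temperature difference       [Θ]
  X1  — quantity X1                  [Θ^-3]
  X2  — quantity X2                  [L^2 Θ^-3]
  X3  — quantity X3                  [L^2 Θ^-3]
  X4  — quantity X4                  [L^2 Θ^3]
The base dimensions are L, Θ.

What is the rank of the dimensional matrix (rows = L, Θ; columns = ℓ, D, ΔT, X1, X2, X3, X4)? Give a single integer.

2

Write exponents as rows L,Θ / cols ℓ,D,ΔT,X1,X2,X3,X4:
  L: [ 1  1  0  0  2  2  2]
  Θ: [ 0  0  1 -3 -3 -3  3]
Row reduction gives pivot columns ℓ,ΔT; rank = 2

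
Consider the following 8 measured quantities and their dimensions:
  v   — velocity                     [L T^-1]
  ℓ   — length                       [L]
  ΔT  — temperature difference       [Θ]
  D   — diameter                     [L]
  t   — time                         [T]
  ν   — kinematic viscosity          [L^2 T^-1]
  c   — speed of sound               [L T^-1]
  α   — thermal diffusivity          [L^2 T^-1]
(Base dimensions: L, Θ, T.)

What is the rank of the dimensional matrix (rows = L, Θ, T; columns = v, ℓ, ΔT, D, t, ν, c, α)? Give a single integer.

Write exponents as rows L,Θ,T / cols v,ℓ,ΔT,D,t,ν,c,α:
  L: [ 1  1  0  1  0  2  1  2]
  Θ: [ 0  0  1  0  0  0  0  0]
  T: [-1  0  0  0  1 -1 -1 -1]
RREF → pivots at {v,ℓ,ΔT} ⇒ r = 3

3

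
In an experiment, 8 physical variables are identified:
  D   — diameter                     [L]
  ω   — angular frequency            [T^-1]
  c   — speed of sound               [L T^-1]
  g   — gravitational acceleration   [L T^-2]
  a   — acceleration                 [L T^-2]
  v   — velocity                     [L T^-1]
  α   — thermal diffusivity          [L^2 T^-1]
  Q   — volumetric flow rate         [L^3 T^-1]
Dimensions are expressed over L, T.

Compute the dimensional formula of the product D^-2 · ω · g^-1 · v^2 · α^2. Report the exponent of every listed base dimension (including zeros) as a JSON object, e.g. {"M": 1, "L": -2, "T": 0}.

Exponent matrix [L,T] × [D,ω,c,g,a,v,α,Q]:
  L: [ 1  0  1  1  1  1  2  3]
  T: [ 0 -1 -1 -2 -2 -1 -1 -1]
  [L]: (-2)·1+(1)·0+(-1)·1+(2)·1+(2)·2 = 3
  [T]: (-2)·0+(1)·-1+(-1)·-2+(2)·-1+(2)·-1 = -3
⇒ L^3 T^-3

{"L": 3, "T": -3}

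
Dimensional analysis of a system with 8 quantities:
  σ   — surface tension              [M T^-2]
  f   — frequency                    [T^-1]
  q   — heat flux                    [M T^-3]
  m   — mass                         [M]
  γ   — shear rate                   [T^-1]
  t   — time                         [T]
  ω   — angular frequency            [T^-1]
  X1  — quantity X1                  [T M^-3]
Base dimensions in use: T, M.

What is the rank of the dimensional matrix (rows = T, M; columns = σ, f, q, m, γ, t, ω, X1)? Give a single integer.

2

Write exponents as rows T,M / cols σ,f,q,m,γ,t,ω,X1:
  T: [-2 -1 -3  0 -1  1 -1  1]
  M: [ 1  0  1  1  0  0  0 -3]
Row reduction gives pivot columns σ,f; rank = 2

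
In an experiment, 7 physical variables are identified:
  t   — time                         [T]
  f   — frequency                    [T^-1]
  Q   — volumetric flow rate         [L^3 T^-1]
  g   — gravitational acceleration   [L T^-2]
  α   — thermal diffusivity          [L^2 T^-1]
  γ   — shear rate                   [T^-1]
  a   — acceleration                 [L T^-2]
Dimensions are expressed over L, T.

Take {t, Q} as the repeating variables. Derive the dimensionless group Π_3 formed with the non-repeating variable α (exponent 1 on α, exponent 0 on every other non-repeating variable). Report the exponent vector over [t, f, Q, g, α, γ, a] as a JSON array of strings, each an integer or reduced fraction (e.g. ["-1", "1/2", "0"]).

["1/3", "0", "-2/3", "0", "1", "0", "0"]

Dimensional matrix (L×T by t×f×Q×g×α×γ×a):
  L: [ 0  0  3  1  2  0  1]
  T: [ 1 -1 -1 -2 -1 -1 -2]
RREF → pivots at {t,Q} ⇒ r = 2
Repeat: t,Q; free: f,g,α,γ,a
RREF:
  r0: [   1   -1    0 -5/3 -1/3   -1 -5/3]
  r1: [   0    0    1  1/3  2/3    0  1/3]
Fix exponent of α at 1, f at 0, g at 0, γ at 0, a at 0; solve each RREF row for its pivot's exponent:
  r0: exp(t) + (-1/3)·1 = 0 ⇒ exp(t) = 1/3
  r1: exp(Q) + (2/3)·1 = 0 ⇒ exp(Q) = -2/3
Π_3 = t^(1/3) · Q^(-2/3) · α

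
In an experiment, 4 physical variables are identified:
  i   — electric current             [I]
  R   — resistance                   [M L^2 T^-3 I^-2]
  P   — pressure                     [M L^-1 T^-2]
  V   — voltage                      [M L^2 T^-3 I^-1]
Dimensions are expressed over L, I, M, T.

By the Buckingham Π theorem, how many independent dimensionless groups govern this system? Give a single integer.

1

Exponent matrix [L,I,M,T] × [i,R,P,V]:
  L: [ 0  2 -1  2]
  I: [ 1 -2  0 -1]
  M: [ 0  1  1  1]
  T: [ 0 -3 -2 -3]
Echelon form has 3 nonzero rows (pivots: i,R,P)
n=4, r=3 ⇒ 1 dimensionless group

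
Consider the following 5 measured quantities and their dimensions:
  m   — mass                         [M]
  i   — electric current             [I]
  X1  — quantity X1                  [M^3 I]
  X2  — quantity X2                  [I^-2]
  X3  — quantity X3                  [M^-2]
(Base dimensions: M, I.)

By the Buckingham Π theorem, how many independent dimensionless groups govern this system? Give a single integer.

3

Write exponents as rows M,I / cols m,i,X1,X2,X3:
  M: [ 1  0  3  0 -2]
  I: [ 0  1  1 -2  0]
RREF → pivots at {m,i} ⇒ r = 2
5 vars − rank 2 = 3 Π groups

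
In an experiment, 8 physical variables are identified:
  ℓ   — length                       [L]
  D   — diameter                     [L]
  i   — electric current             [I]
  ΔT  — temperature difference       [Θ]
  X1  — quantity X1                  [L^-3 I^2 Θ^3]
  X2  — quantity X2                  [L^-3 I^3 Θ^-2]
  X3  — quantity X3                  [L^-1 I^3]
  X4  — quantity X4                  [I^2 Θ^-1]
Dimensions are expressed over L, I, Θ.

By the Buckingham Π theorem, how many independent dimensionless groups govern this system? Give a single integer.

5

Dimensional matrix (L×I×Θ by ℓ×D×i×ΔT×X1×X2×X3×X4):
  L: [ 1  1  0  0 -3 -3 -1  0]
  I: [ 0  0  1  0  2  3  3  2]
  Θ: [ 0  0  0  1  3 -2  0 -1]
RREF → pivots at {ℓ,i,ΔT} ⇒ r = 3
8 vars − rank 3 = 5 Π groups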